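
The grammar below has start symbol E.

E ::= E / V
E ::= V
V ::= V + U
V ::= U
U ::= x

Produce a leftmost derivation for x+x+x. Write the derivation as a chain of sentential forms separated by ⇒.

E ⇒ V ⇒ V+U ⇒ V+U+U ⇒ U+U+U ⇒ x+U+U ⇒ x+x+U ⇒ x+x+x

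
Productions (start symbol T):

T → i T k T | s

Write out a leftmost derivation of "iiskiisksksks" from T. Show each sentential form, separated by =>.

T => iTkT   [T → i T k T]
iTkT => iiTkTkT   [T → i T k T]
iiTkTkT => iiskTkT   [T → s]
iiskTkT => iiskiTkTkT   [T → i T k T]
iiskiTkTkT => iiskiiTkTkTkT   [T → i T k T]
iiskiiTkTkTkT => iiskiiskTkTkT   [T → s]
iiskiiskTkTkT => iiskiiskskTkT   [T → s]
iiskiiskskTkT => iiskiiskskskT   [T → s]
iiskiiskskskT => iiskiisksksks   [T → s]

T=>iTkT=>iiTkTkT=>iiskTkT=>iiskiTkTkT=>iiskiiTkTkTkT=>iiskiiskTkTkT=>iiskiiskskTkT=>iiskiiskskskT=>iiskiisksksks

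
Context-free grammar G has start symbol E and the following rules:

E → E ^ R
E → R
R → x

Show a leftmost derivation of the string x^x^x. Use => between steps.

E=>E^R=>E^R^R=>R^R^R=>x^R^R=>x^x^R=>x^x^x

E => E^R   [E → E ^ R]
E^R => E^R^R   [E → E ^ R]
E^R^R => R^R^R   [E → R]
R^R^R => x^R^R   [R → x]
x^R^R => x^x^R   [R → x]
x^x^R => x^x^x   [R → x]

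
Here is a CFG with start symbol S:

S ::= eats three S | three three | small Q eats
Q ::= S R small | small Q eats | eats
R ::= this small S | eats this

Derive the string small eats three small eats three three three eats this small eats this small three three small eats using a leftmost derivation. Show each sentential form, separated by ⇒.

S ⇒ small Q eats ⇒ small S R small eats ⇒ small eats three S R small eats ⇒ small eats three small Q eats R small eats ⇒ small eats three small S R small eats R small eats ⇒ small eats three small eats three S R small eats R small eats ⇒ small eats three small eats three three three R small eats R small eats ⇒ small eats three small eats three three three eats this small eats R small eats ⇒ small eats three small eats three three three eats this small eats this small S small eats ⇒ small eats three small eats three three three eats this small eats this small three three small eats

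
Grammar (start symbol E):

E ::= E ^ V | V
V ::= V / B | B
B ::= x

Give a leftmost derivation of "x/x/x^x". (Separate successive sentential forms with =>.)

E => E^V => V^V => V/B^V => V/B/B^V => B/B/B^V => x/B/B^V => x/x/B^V => x/x/x^V => x/x/x^B => x/x/x^x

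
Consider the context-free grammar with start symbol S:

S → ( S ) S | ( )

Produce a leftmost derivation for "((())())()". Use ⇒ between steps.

S ⇒ (S)S   [S → ( S ) S]
(S)S ⇒ ((S)S)S   [S → ( S ) S]
((S)S)S ⇒ ((())S)S   [S → ( )]
((())S)S ⇒ ((())())S   [S → ( )]
((())())S ⇒ ((())())()   [S → ( )]

S ⇒ (S)S ⇒ ((S)S)S ⇒ ((())S)S ⇒ ((())())S ⇒ ((())())()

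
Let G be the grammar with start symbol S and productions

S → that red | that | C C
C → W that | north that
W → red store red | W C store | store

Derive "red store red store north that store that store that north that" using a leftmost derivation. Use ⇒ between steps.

S ⇒ C C ⇒ W that C ⇒ W C store that C ⇒ red store red C store that C ⇒ red store red W that store that C ⇒ red store red W C store that store that C ⇒ red store red store C store that store that C ⇒ red store red store north that store that store that C ⇒ red store red store north that store that store that north that

S ⇒ C C   [S → C C]
C C ⇒ W that C   [C → W that]
W that C ⇒ W C store that C   [W → W C store]
W C store that C ⇒ red store red C store that C   [W → red store red]
red store red C store that C ⇒ red store red W that store that C   [C → W that]
red store red W that store that C ⇒ red store red W C store that store that C   [W → W C store]
red store red W C store that store that C ⇒ red store red store C store that store that C   [W → store]
red store red store C store that store that C ⇒ red store red store north that store that store that C   [C → north that]
red store red store north that store that store that C ⇒ red store red store north that store that store that north that   [C → north that]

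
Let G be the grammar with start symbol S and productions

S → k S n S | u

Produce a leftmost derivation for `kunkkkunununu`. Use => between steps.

S => kSnS   [S → k S n S]
kSnS => kunS   [S → u]
kunS => kunkSnS   [S → k S n S]
kunkSnS => kunkkSnSnS   [S → k S n S]
kunkkSnSnS => kunkkkSnSnSnS   [S → k S n S]
kunkkkSnSnSnS => kunkkkunSnSnS   [S → u]
kunkkkunSnSnS => kunkkkununSnS   [S → u]
kunkkkununSnS => kunkkkunununS   [S → u]
kunkkkunununS => kunkkkunununu   [S → u]

S => kSnS => kunS => kunkSnS => kunkkSnSnS => kunkkkSnSnSnS => kunkkkunSnSnS => kunkkkununSnS => kunkkkunununS => kunkkkunununu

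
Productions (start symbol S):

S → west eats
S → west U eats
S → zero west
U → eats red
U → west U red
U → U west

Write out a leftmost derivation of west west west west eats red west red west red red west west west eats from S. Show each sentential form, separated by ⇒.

S ⇒ west U eats ⇒ west U west eats ⇒ west U west west eats ⇒ west U west west west eats ⇒ west west U red west west west eats ⇒ west west west U red red west west west eats ⇒ west west west U west red red west west west eats ⇒ west west west west U red west red red west west west eats ⇒ west west west west U west red west red red west west west eats ⇒ west west west west eats red west red west red red west west west eats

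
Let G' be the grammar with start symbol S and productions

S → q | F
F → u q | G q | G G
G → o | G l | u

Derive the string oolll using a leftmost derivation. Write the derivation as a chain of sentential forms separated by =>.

S => F   [S → F]
F => GG   [F → G G]
GG => oG   [G → o]
oG => oGl   [G → G l]
oGl => oGll   [G → G l]
oGll => oGlll   [G → G l]
oGlll => oolll   [G → o]

S => F => GG => oG => oGl => oGll => oGlll => oolll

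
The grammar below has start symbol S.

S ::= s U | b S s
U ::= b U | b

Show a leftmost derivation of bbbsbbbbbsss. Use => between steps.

S => bSs => bbSss => bbbSsss => bbbsUsss => bbbsbUsss => bbbsbbUsss => bbbsbbbUsss => bbbsbbbbUsss => bbbsbbbbbsss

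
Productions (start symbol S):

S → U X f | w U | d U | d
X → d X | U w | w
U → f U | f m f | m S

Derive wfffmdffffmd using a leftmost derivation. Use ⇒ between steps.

S ⇒ wU ⇒ wfU ⇒ wffU ⇒ wfffU ⇒ wfffmS ⇒ wfffmdU ⇒ wfffmdfU ⇒ wfffmdffU ⇒ wfffmdfffU ⇒ wfffmdffffU ⇒ wfffmdffffmS ⇒ wfffmdffffmd

S ⇒ wU   [S → w U]
wU ⇒ wfU   [U → f U]
wfU ⇒ wffU   [U → f U]
wffU ⇒ wfffU   [U → f U]
wfffU ⇒ wfffmS   [U → m S]
wfffmS ⇒ wfffmdU   [S → d U]
wfffmdU ⇒ wfffmdfU   [U → f U]
wfffmdfU ⇒ wfffmdffU   [U → f U]
wfffmdffU ⇒ wfffmdfffU   [U → f U]
wfffmdfffU ⇒ wfffmdffffU   [U → f U]
wfffmdffffU ⇒ wfffmdffffmS   [U → m S]
wfffmdffffmS ⇒ wfffmdffffmd   [S → d]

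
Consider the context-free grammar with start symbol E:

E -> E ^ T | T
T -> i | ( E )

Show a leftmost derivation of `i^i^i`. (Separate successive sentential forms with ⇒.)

E ⇒ E^T ⇒ E^T^T ⇒ T^T^T ⇒ i^T^T ⇒ i^i^T ⇒ i^i^i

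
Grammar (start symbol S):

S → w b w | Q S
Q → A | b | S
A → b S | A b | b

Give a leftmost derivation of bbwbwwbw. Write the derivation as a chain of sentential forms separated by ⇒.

S ⇒ QS   [S → Q S]
QS ⇒ AS   [Q → A]
AS ⇒ bS   [A → b]
bS ⇒ bQS   [S → Q S]
bQS ⇒ bSS   [Q → S]
bSS ⇒ bQSS   [S → Q S]
bQSS ⇒ bbSS   [Q → b]
bbSS ⇒ bbwbwS   [S → w b w]
bbwbwS ⇒ bbwbwwbw   [S → w b w]

S ⇒ QS ⇒ AS ⇒ bS ⇒ bQS ⇒ bSS ⇒ bQSS ⇒ bbSS ⇒ bbwbwS ⇒ bbwbwwbw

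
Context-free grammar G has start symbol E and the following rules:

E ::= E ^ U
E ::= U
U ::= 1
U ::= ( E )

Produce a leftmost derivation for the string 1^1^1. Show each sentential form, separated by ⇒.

E ⇒ E^U ⇒ E^U^U ⇒ U^U^U ⇒ 1^U^U ⇒ 1^1^U ⇒ 1^1^1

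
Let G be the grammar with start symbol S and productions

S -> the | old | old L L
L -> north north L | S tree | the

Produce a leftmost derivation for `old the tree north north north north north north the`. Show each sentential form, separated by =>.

S => old L L   [S -> old L L]
old L L => old S tree L   [L -> S tree]
old S tree L => old the tree L   [S -> the]
old the tree L => old the tree north north L   [L -> north north L]
old the tree north north L => old the tree north north north north L   [L -> north north L]
old the tree north north north north L => old the tree north north north north north north L   [L -> north north L]
old the tree north north north north north north L => old the tree north north north north north north the   [L -> the]

S => old L L => old S tree L => old the tree L => old the tree north north L => old the tree north north north north L => old the tree north north north north north north L => old the tree north north north north north north the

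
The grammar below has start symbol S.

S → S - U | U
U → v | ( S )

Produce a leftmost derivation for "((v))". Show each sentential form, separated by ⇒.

S ⇒ U ⇒ (S) ⇒ (U) ⇒ ((S)) ⇒ ((U)) ⇒ ((v))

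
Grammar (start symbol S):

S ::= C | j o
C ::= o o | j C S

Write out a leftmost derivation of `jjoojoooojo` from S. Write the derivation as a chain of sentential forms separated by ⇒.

S ⇒ C   [S ::= C]
C ⇒ jCS   [C ::= j C S]
jCS ⇒ jjCSS   [C ::= j C S]
jjCSS ⇒ jjooSS   [C ::= o o]
jjooSS ⇒ jjooCS   [S ::= C]
jjooCS ⇒ jjoojCSS   [C ::= j C S]
jjoojCSS ⇒ jjoojooSS   [C ::= o o]
jjoojooSS ⇒ jjoojooCS   [S ::= C]
jjoojooCS ⇒ jjoojooooS   [C ::= o o]
jjoojooooS ⇒ jjoojoooojo   [S ::= j o]

S ⇒ C ⇒ jCS ⇒ jjCSS ⇒ jjooSS ⇒ jjooCS ⇒ jjoojCSS ⇒ jjoojooSS ⇒ jjoojooCS ⇒ jjoojooooS ⇒ jjoojoooojo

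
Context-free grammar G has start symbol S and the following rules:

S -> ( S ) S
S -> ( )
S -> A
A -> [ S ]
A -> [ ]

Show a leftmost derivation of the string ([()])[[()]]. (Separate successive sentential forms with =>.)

S => (S)S   [S -> ( S ) S]
(S)S => (A)S   [S -> A]
(A)S => ([S])S   [A -> [ S ]]
([S])S => ([()])S   [S -> ( )]
([()])S => ([()])A   [S -> A]
([()])A => ([()])[S]   [A -> [ S ]]
([()])[S] => ([()])[A]   [S -> A]
([()])[A] => ([()])[[S]]   [A -> [ S ]]
([()])[[S]] => ([()])[[()]]   [S -> ( )]

S => (S)S => (A)S => ([S])S => ([()])S => ([()])A => ([()])[S] => ([()])[A] => ([()])[[S]] => ([()])[[()]]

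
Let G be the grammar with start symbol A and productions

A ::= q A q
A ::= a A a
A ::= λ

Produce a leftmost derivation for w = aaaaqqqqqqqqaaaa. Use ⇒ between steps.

A ⇒ aAa ⇒ aaAaa ⇒ aaaAaaa ⇒ aaaaAaaaa ⇒ aaaaqAqaaaa ⇒ aaaaqqAqqaaaa ⇒ aaaaqqqAqqqaaaa ⇒ aaaaqqqqAqqqqaaaa ⇒ aaaaqqqqqqqqaaaa

A ⇒ aAa   [A ::= a A a]
aAa ⇒ aaAaa   [A ::= a A a]
aaAaa ⇒ aaaAaaa   [A ::= a A a]
aaaAaaa ⇒ aaaaAaaaa   [A ::= a A a]
aaaaAaaaa ⇒ aaaaqAqaaaa   [A ::= q A q]
aaaaqAqaaaa ⇒ aaaaqqAqqaaaa   [A ::= q A q]
aaaaqqAqqaaaa ⇒ aaaaqqqAqqqaaaa   [A ::= q A q]
aaaaqqqAqqqaaaa ⇒ aaaaqqqqAqqqqaaaa   [A ::= q A q]
aaaaqqqqAqqqqaaaa ⇒ aaaaqqqqqqqqaaaa   [A ::= λ]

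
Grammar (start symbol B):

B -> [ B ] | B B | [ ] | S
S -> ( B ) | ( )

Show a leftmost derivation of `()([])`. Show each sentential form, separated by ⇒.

B ⇒ BB   [B -> B B]
BB ⇒ SB   [B -> S]
SB ⇒ ()B   [S -> ( )]
()B ⇒ ()S   [B -> S]
()S ⇒ ()(B)   [S -> ( B )]
()(B) ⇒ ()([])   [B -> [ ]]

B ⇒ BB ⇒ SB ⇒ ()B ⇒ ()S ⇒ ()(B) ⇒ ()([])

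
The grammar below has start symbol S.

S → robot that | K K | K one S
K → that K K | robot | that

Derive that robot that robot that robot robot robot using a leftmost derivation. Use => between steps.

S => K K => that K K K => that robot K K => that robot that K K K => that robot that robot K K => that robot that robot that K K K => that robot that robot that robot K K => that robot that robot that robot robot K => that robot that robot that robot robot robot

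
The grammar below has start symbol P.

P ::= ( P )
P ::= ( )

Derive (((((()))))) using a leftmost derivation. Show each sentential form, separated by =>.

P => (P) => ((P)) => (((P))) => ((((P)))) => (((((P))))) => (((((())))))

P => (P)   [P ::= ( P )]
(P) => ((P))   [P ::= ( P )]
((P)) => (((P)))   [P ::= ( P )]
(((P))) => ((((P))))   [P ::= ( P )]
((((P)))) => (((((P)))))   [P ::= ( P )]
(((((P))))) => (((((())))))   [P ::= ( )]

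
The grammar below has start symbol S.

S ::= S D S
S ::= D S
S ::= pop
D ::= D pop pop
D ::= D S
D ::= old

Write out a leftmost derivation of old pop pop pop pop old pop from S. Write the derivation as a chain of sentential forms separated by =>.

S => S D S => D S D S => D S S D S => D pop pop S S D S => old pop pop S S D S => old pop pop pop S D S => old pop pop pop pop D S => old pop pop pop pop old S => old pop pop pop pop old pop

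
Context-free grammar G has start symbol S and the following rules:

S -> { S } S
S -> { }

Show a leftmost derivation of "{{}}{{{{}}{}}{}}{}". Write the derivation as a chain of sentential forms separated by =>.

S => {S}S => {{}}S => {{}}{S}S => {{}}{{S}S}S => {{}}{{{S}S}S}S => {{}}{{{{}}S}S}S => {{}}{{{{}}{}}S}S => {{}}{{{{}}{}}{}}S => {{}}{{{{}}{}}{}}{}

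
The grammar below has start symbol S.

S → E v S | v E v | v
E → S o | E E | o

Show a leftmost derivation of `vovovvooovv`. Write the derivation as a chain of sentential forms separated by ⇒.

S ⇒ EvS   [S → E v S]
EvS ⇒ EEvS   [E → E E]
EEvS ⇒ EEEvS   [E → E E]
EEEvS ⇒ SoEEvS   [E → S o]
SoEEvS ⇒ EvSoEEvS   [S → E v S]
EvSoEEvS ⇒ SovSoEEvS   [E → S o]
SovSoEEvS ⇒ vEvovSoEEvS   [S → v E v]
vEvovSoEEvS ⇒ vovovSoEEvS   [E → o]
vovovSoEEvS ⇒ vovovvoEEvS   [S → v]
vovovvoEEvS ⇒ vovovvooEvS   [E → o]
vovovvooEvS ⇒ vovovvooovS   [E → o]
vovovvooovS ⇒ vovovvooovv   [S → v]

S⇒EvS⇒EEvS⇒EEEvS⇒SoEEvS⇒EvSoEEvS⇒SovSoEEvS⇒vEvovSoEEvS⇒vovovSoEEvS⇒vovovvoEEvS⇒vovovvooEvS⇒vovovvooovS⇒vovovvooovv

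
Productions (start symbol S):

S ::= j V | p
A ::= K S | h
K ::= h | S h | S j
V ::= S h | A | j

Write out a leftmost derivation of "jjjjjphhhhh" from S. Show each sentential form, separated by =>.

S=>jV=>jSh=>jjVh=>jjShh=>jjjVhh=>jjjShhh=>jjjjVhhh=>jjjjShhhh=>jjjjjVhhhh=>jjjjjShhhhh=>jjjjjphhhhh

S => jV   [S ::= j V]
jV => jSh   [V ::= S h]
jSh => jjVh   [S ::= j V]
jjVh => jjShh   [V ::= S h]
jjShh => jjjVhh   [S ::= j V]
jjjVhh => jjjShhh   [V ::= S h]
jjjShhh => jjjjVhhh   [S ::= j V]
jjjjVhhh => jjjjShhhh   [V ::= S h]
jjjjShhhh => jjjjjVhhhh   [S ::= j V]
jjjjjVhhhh => jjjjjShhhhh   [V ::= S h]
jjjjjShhhhh => jjjjjphhhhh   [S ::= p]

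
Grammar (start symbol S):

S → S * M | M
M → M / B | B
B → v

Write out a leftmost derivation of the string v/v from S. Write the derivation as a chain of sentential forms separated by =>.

S => M => M/B => B/B => v/B => v/v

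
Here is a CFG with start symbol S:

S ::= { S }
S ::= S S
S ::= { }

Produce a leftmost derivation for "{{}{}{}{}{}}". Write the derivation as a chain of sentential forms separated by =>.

S => {S}   [S ::= { S }]
{S} => {SS}   [S ::= S S]
{SS} => {SSS}   [S ::= S S]
{SSS} => {SSSS}   [S ::= S S]
{SSSS} => {SSSSS}   [S ::= S S]
{SSSSS} => {{}SSSS}   [S ::= { }]
{{}SSSS} => {{}{}SSS}   [S ::= { }]
{{}{}SSS} => {{}{}{}SS}   [S ::= { }]
{{}{}{}SS} => {{}{}{}{}S}   [S ::= { }]
{{}{}{}{}S} => {{}{}{}{}{}}   [S ::= { }]

S => {S} => {SS} => {SSS} => {SSSS} => {SSSSS} => {{}SSSS} => {{}{}SSS} => {{}{}{}SS} => {{}{}{}{}S} => {{}{}{}{}{}}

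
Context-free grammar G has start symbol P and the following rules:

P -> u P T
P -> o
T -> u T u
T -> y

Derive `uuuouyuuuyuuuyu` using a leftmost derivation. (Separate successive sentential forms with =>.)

P => uPT => uuPTT => uuuPTTT => uuuoTTT => uuuouTuTT => uuuouyuTT => uuuouyuuTuT => uuuouyuuuTuuT => uuuouyuuuyuuT => uuuouyuuuyuuuTu => uuuouyuuuyuuuyu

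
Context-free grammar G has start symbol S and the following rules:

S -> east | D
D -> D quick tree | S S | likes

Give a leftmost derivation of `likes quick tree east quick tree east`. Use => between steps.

S => D => S S => D S => D quick tree S => S S quick tree S => D S quick tree S => D quick tree S quick tree S => likes quick tree S quick tree S => likes quick tree east quick tree S => likes quick tree east quick tree east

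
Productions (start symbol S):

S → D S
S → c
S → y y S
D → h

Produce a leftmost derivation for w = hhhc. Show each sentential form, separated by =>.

S=>DS=>hS=>hDS=>hhS=>hhDS=>hhhS=>hhhc

S => DS   [S → D S]
DS => hS   [D → h]
hS => hDS   [S → D S]
hDS => hhS   [D → h]
hhS => hhDS   [S → D S]
hhDS => hhhS   [D → h]
hhhS => hhhc   [S → c]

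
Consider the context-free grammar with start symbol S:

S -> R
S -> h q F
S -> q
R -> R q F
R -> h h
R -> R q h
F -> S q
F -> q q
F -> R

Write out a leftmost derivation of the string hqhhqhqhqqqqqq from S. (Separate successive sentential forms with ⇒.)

S ⇒ hqF ⇒ hqR ⇒ hqRqF ⇒ hqRqFqF ⇒ hqRqhqFqF ⇒ hqRqhqhqFqF ⇒ hqhhqhqhqFqF ⇒ hqhhqhqhqqqqF ⇒ hqhhqhqhqqqqqq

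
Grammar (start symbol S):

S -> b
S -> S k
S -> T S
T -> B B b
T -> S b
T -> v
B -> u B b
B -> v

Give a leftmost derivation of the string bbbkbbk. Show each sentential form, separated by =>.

S => Sk => TSk => SbSk => SkbSk => TSkbSk => SbSkbSk => bbSkbSk => bbbkbSk => bbbkbbk

S => Sk   [S -> S k]
Sk => TSk   [S -> T S]
TSk => SbSk   [T -> S b]
SbSk => SkbSk   [S -> S k]
SkbSk => TSkbSk   [S -> T S]
TSkbSk => SbSkbSk   [T -> S b]
SbSkbSk => bbSkbSk   [S -> b]
bbSkbSk => bbbkbSk   [S -> b]
bbbkbSk => bbbkbbk   [S -> b]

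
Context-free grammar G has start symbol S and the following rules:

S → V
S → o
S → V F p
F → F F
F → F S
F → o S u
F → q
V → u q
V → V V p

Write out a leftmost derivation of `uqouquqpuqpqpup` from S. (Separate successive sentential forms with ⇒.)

S⇒VFp⇒uqFp⇒uqoSup⇒uqoVFpup⇒uqoVVpFpup⇒uqoVVpVpFpup⇒uqouqVpVpFpup⇒uqouquqpVpFpup⇒uqouquqpuqpFpup⇒uqouquqpuqpqpup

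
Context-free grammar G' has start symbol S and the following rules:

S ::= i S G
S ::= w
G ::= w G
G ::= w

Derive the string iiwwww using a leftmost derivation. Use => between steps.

S => iSG => iiSGG => iiwGG => iiwwG => iiwwwG => iiwwww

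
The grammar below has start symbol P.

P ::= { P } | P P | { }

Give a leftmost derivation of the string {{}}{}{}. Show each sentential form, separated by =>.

P=>PP=>{P}P=>{{}}P=>{{}}PP=>{{}}{}P=>{{}}{}{}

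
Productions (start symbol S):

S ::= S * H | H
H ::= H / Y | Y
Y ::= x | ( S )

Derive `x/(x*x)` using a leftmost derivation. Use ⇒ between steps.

S⇒H⇒H/Y⇒Y/Y⇒x/Y⇒x/(S)⇒x/(S*H)⇒x/(H*H)⇒x/(Y*H)⇒x/(x*H)⇒x/(x*Y)⇒x/(x*x)

S ⇒ H   [S ::= H]
H ⇒ H/Y   [H ::= H / Y]
H/Y ⇒ Y/Y   [H ::= Y]
Y/Y ⇒ x/Y   [Y ::= x]
x/Y ⇒ x/(S)   [Y ::= ( S )]
x/(S) ⇒ x/(S*H)   [S ::= S * H]
x/(S*H) ⇒ x/(H*H)   [S ::= H]
x/(H*H) ⇒ x/(Y*H)   [H ::= Y]
x/(Y*H) ⇒ x/(x*H)   [Y ::= x]
x/(x*H) ⇒ x/(x*Y)   [H ::= Y]
x/(x*Y) ⇒ x/(x*x)   [Y ::= x]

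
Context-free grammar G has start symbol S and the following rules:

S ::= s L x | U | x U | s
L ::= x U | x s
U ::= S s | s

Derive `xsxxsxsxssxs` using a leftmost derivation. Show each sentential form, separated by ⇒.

S ⇒ xU   [S ::= x U]
xU ⇒ xSs   [U ::= S s]
xSs ⇒ xsLxs   [S ::= s L x]
xsLxs ⇒ xsxUxs   [L ::= x U]
xsxUxs ⇒ xsxSsxs   [U ::= S s]
xsxSsxs ⇒ xsxxUsxs   [S ::= x U]
xsxxUsxs ⇒ xsxxSssxs   [U ::= S s]
xsxxSssxs ⇒ xsxxsLxssxs   [S ::= s L x]
xsxxsLxssxs ⇒ xsxxsxUxssxs   [L ::= x U]
xsxxsxUxssxs ⇒ xsxxsxsxssxs   [U ::= s]

S ⇒ xU ⇒ xSs ⇒ xsLxs ⇒ xsxUxs ⇒ xsxSsxs ⇒ xsxxUsxs ⇒ xsxxSssxs ⇒ xsxxsLxssxs ⇒ xsxxsxUxssxs ⇒ xsxxsxsxssxs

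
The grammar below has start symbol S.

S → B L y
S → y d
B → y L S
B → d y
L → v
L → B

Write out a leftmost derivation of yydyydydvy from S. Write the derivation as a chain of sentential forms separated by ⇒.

S ⇒ BLy ⇒ yLSLy ⇒ yBSLy ⇒ yyLSSLy ⇒ yyBSSLy ⇒ yydySSLy ⇒ yydyydSLy ⇒ yydyydydLy ⇒ yydyydydvy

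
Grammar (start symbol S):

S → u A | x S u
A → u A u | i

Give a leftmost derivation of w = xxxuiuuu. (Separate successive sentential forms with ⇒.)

S⇒xSu⇒xxSuu⇒xxxSuuu⇒xxxuAuuu⇒xxxuiuuu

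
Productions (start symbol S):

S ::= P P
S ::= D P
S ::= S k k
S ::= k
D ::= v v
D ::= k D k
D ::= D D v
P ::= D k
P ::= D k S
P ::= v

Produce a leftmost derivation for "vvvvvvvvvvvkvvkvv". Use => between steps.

S => DP   [S ::= D P]
DP => DDvP   [D ::= D D v]
DDvP => DDvDvP   [D ::= D D v]
DDvDvP => DDvDvDvP   [D ::= D D v]
DDvDvDvP => vvDvDvDvP   [D ::= v v]
vvDvDvDvP => vvDDvvDvDvP   [D ::= D D v]
vvDDvvDvDvP => vvvvDvvDvDvP   [D ::= v v]
vvvvDvvDvDvP => vvvvvvvvDvDvP   [D ::= v v]
vvvvvvvvDvDvP => vvvvvvvvvvvDvP   [D ::= v v]
vvvvvvvvvvvDvP => vvvvvvvvvvvkDkvP   [D ::= k D k]
vvvvvvvvvvvkDkvP => vvvvvvvvvvvkvvkvP   [D ::= v v]
vvvvvvvvvvvkvvkvP => vvvvvvvvvvvkvvkvv   [P ::= v]

S => DP => DDvP => DDvDvP => DDvDvDvP => vvDvDvDvP => vvDDvvDvDvP => vvvvDvvDvDvP => vvvvvvvvDvDvP => vvvvvvvvvvvDvP => vvvvvvvvvvvkDkvP => vvvvvvvvvvvkvvkvP => vvvvvvvvvvvkvvkvv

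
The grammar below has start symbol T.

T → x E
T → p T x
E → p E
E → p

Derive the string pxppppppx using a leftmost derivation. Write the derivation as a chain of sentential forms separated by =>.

T=>pTx=>pxEx=>pxpEx=>pxppEx=>pxpppEx=>pxppppEx=>pxpppppEx=>pxppppppx

T => pTx   [T → p T x]
pTx => pxEx   [T → x E]
pxEx => pxpEx   [E → p E]
pxpEx => pxppEx   [E → p E]
pxppEx => pxpppEx   [E → p E]
pxpppEx => pxppppEx   [E → p E]
pxppppEx => pxpppppEx   [E → p E]
pxpppppEx => pxppppppx   [E → p]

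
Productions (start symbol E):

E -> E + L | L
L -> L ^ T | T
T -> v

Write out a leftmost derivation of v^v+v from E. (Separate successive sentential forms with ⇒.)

E ⇒ E+L ⇒ L+L ⇒ L^T+L ⇒ T^T+L ⇒ v^T+L ⇒ v^v+L ⇒ v^v+T ⇒ v^v+v

E ⇒ E+L   [E -> E + L]
E+L ⇒ L+L   [E -> L]
L+L ⇒ L^T+L   [L -> L ^ T]
L^T+L ⇒ T^T+L   [L -> T]
T^T+L ⇒ v^T+L   [T -> v]
v^T+L ⇒ v^v+L   [T -> v]
v^v+L ⇒ v^v+T   [L -> T]
v^v+T ⇒ v^v+v   [T -> v]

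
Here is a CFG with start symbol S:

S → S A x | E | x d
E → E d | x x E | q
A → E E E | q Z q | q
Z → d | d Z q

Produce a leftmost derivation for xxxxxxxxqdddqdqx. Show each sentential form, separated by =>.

S => SAx   [S → S A x]
SAx => EAx   [S → E]
EAx => EdAx   [E → E d]
EdAx => xxEdAx   [E → x x E]
xxEdAx => xxxxEdAx   [E → x x E]
xxxxEdAx => xxxxxxEdAx   [E → x x E]
xxxxxxEdAx => xxxxxxEddAx   [E → E d]
xxxxxxEddAx => xxxxxxEdddAx   [E → E d]
xxxxxxEdddAx => xxxxxxxxEdddAx   [E → x x E]
xxxxxxxxEdddAx => xxxxxxxxqdddAx   [E → q]
xxxxxxxxqdddAx => xxxxxxxxqdddqZqx   [A → q Z q]
xxxxxxxxqdddqZqx => xxxxxxxxqdddqdqx   [Z → d]

S=>SAx=>EAx=>EdAx=>xxEdAx=>xxxxEdAx=>xxxxxxEdAx=>xxxxxxEddAx=>xxxxxxEdddAx=>xxxxxxxxEdddAx=>xxxxxxxxqdddAx=>xxxxxxxxqdddqZqx=>xxxxxxxxqdddqdqx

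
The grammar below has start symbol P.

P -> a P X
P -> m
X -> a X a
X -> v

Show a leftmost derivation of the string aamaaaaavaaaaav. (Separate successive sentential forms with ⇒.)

P ⇒ aPX   [P -> a P X]
aPX ⇒ aaPXX   [P -> a P X]
aaPXX ⇒ aamXX   [P -> m]
aamXX ⇒ aamaXaX   [X -> a X a]
aamaXaX ⇒ aamaaXaaX   [X -> a X a]
aamaaXaaX ⇒ aamaaaXaaaX   [X -> a X a]
aamaaaXaaaX ⇒ aamaaaaXaaaaX   [X -> a X a]
aamaaaaXaaaaX ⇒ aamaaaaaXaaaaaX   [X -> a X a]
aamaaaaaXaaaaaX ⇒ aamaaaaavaaaaaX   [X -> v]
aamaaaaavaaaaaX ⇒ aamaaaaavaaaaav   [X -> v]

P ⇒ aPX ⇒ aaPXX ⇒ aamXX ⇒ aamaXaX ⇒ aamaaXaaX ⇒ aamaaaXaaaX ⇒ aamaaaaXaaaaX ⇒ aamaaaaaXaaaaaX ⇒ aamaaaaavaaaaaX ⇒ aamaaaaavaaaaav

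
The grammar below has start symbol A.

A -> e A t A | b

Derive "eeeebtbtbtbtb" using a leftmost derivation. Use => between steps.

A=>eAtA=>eeAtAtA=>eeeAtAtAtA=>eeeeAtAtAtAtA=>eeeebtAtAtAtA=>eeeebtbtAtAtA=>eeeebtbtbtAtA=>eeeebtbtbtbtA=>eeeebtbtbtbtb

A => eAtA   [A -> e A t A]
eAtA => eeAtAtA   [A -> e A t A]
eeAtAtA => eeeAtAtAtA   [A -> e A t A]
eeeAtAtAtA => eeeeAtAtAtAtA   [A -> e A t A]
eeeeAtAtAtAtA => eeeebtAtAtAtA   [A -> b]
eeeebtAtAtAtA => eeeebtbtAtAtA   [A -> b]
eeeebtbtAtAtA => eeeebtbtbtAtA   [A -> b]
eeeebtbtbtAtA => eeeebtbtbtbtA   [A -> b]
eeeebtbtbtbtA => eeeebtbtbtbtb   [A -> b]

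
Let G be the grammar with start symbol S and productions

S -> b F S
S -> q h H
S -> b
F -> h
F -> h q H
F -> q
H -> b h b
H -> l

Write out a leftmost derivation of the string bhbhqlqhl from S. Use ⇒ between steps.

S ⇒ bFS ⇒ bhS ⇒ bhbFS ⇒ bhbhqHS ⇒ bhbhqlS ⇒ bhbhqlqhH ⇒ bhbhqlqhl

S ⇒ bFS   [S -> b F S]
bFS ⇒ bhS   [F -> h]
bhS ⇒ bhbFS   [S -> b F S]
bhbFS ⇒ bhbhqHS   [F -> h q H]
bhbhqHS ⇒ bhbhqlS   [H -> l]
bhbhqlS ⇒ bhbhqlqhH   [S -> q h H]
bhbhqlqhH ⇒ bhbhqlqhl   [H -> l]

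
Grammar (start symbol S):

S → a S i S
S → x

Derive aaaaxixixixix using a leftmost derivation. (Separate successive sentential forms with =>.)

S => aSiS => aaSiSiS => aaaSiSiSiS => aaaaSiSiSiSiS => aaaaxiSiSiSiS => aaaaxixiSiSiS => aaaaxixixiSiS => aaaaxixixixiS => aaaaxixixixix

S => aSiS   [S → a S i S]
aSiS => aaSiSiS   [S → a S i S]
aaSiSiS => aaaSiSiSiS   [S → a S i S]
aaaSiSiSiS => aaaaSiSiSiSiS   [S → a S i S]
aaaaSiSiSiSiS => aaaaxiSiSiSiS   [S → x]
aaaaxiSiSiSiS => aaaaxixiSiSiS   [S → x]
aaaaxixiSiSiS => aaaaxixixiSiS   [S → x]
aaaaxixixiSiS => aaaaxixixixiS   [S → x]
aaaaxixixixiS => aaaaxixixixix   [S → x]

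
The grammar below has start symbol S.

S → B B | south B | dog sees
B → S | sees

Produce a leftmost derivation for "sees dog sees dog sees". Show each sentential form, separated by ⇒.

S ⇒ B B ⇒ sees B ⇒ sees S ⇒ sees B B ⇒ sees S B ⇒ sees dog sees B ⇒ sees dog sees S ⇒ sees dog sees dog sees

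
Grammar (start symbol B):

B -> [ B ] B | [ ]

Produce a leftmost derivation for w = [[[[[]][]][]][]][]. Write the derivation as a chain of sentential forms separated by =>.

B => [B]B => [[B]B]B => [[[B]B]B]B => [[[[B]B]B]B]B => [[[[[]]B]B]B]B => [[[[[]][]]B]B]B => [[[[[]][]][]]B]B => [[[[[]][]][]][]]B => [[[[[]][]][]][]][]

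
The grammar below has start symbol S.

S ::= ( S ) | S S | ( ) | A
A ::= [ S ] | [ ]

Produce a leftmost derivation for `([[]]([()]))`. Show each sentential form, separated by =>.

S=>(S)=>(SS)=>(AS)=>([S]S)=>([A]S)=>([[]]S)=>([[]](S))=>([[]](A))=>([[]]([S]))=>([[]]([()]))

S => (S)   [S ::= ( S )]
(S) => (SS)   [S ::= S S]
(SS) => (AS)   [S ::= A]
(AS) => ([S]S)   [A ::= [ S ]]
([S]S) => ([A]S)   [S ::= A]
([A]S) => ([[]]S)   [A ::= [ ]]
([[]]S) => ([[]](S))   [S ::= ( S )]
([[]](S)) => ([[]](A))   [S ::= A]
([[]](A)) => ([[]]([S]))   [A ::= [ S ]]
([[]]([S])) => ([[]]([()]))   [S ::= ( )]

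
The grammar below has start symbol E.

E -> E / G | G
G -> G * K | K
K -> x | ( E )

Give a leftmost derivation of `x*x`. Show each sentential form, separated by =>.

E=>G=>G*K=>K*K=>x*K=>x*x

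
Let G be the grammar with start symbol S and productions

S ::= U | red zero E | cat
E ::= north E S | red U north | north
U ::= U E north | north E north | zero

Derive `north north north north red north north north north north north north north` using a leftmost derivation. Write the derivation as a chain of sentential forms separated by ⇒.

S ⇒ U   [S ::= U]
U ⇒ north E north   [U ::= north E north]
north E north ⇒ north north E S north   [E ::= north E S]
north north E S north ⇒ north north north S north   [E ::= north]
north north north S north ⇒ north north north U north   [S ::= U]
north north north U north ⇒ north north north U E north north   [U ::= U E north]
north north north U E north north ⇒ north north north north E north E north north   [U ::= north E north]
north north north north E north E north north ⇒ north north north north red U north north E north north   [E ::= red U north]
north north north north red U north north E north north ⇒ north north north north red north E north north north E north north   [U ::= north E north]
north north north north red north E north north north E north north ⇒ north north north north red north north north north north E north north   [E ::= north]
north north north north red north north north north north E north north ⇒ north north north north red north north north north north north north north   [E ::= north]

S ⇒ U ⇒ north E north ⇒ north north E S north ⇒ north north north S north ⇒ north north north U north ⇒ north north north U E north north ⇒ north north north north E north E north north ⇒ north north north north red U north north E north north ⇒ north north north north red north E north north north E north north ⇒ north north north north red north north north north north E north north ⇒ north north north north red north north north north north north north north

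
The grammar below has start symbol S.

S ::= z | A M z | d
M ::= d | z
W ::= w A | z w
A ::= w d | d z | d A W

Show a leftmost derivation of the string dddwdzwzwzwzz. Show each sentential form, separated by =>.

S => AMz   [S ::= A M z]
AMz => dAWMz   [A ::= d A W]
dAWMz => ddAWWMz   [A ::= d A W]
ddAWWMz => dddAWWWMz   [A ::= d A W]
dddAWWWMz => dddwdWWWMz   [A ::= w d]
dddwdWWWMz => dddwdzwWWMz   [W ::= z w]
dddwdzwWWMz => dddwdzwzwWMz   [W ::= z w]
dddwdzwzwWMz => dddwdzwzwzwMz   [W ::= z w]
dddwdzwzwzwMz => dddwdzwzwzwzz   [M ::= z]

S=>AMz=>dAWMz=>ddAWWMz=>dddAWWWMz=>dddwdWWWMz=>dddwdzwWWMz=>dddwdzwzwWMz=>dddwdzwzwzwMz=>dddwdzwzwzwzz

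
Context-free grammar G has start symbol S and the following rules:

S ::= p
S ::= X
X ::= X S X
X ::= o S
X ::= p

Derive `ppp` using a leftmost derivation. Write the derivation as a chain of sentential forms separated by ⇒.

S ⇒ X   [S ::= X]
X ⇒ XSX   [X ::= X S X]
XSX ⇒ pSX   [X ::= p]
pSX ⇒ pXX   [S ::= X]
pXX ⇒ ppX   [X ::= p]
ppX ⇒ ppp   [X ::= p]

S ⇒ X ⇒ XSX ⇒ pSX ⇒ pXX ⇒ ppX ⇒ ppp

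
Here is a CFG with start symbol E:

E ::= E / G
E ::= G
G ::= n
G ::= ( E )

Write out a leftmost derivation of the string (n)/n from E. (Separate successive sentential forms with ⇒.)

E⇒E/G⇒G/G⇒(E)/G⇒(G)/G⇒(n)/G⇒(n)/n

E ⇒ E/G   [E ::= E / G]
E/G ⇒ G/G   [E ::= G]
G/G ⇒ (E)/G   [G ::= ( E )]
(E)/G ⇒ (G)/G   [E ::= G]
(G)/G ⇒ (n)/G   [G ::= n]
(n)/G ⇒ (n)/n   [G ::= n]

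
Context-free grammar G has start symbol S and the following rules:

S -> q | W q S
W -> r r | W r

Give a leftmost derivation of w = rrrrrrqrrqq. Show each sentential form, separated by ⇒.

S ⇒ WqS ⇒ WrqS ⇒ WrrqS ⇒ WrrrqS ⇒ WrrrrqS ⇒ rrrrrrqS ⇒ rrrrrrqWqS ⇒ rrrrrrqrrqS ⇒ rrrrrrqrrqq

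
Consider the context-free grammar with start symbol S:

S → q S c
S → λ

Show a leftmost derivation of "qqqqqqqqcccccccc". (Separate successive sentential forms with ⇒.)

S ⇒ qSc ⇒ qqScc ⇒ qqqSccc ⇒ qqqqScccc ⇒ qqqqqSccccc ⇒ qqqqqqScccccc ⇒ qqqqqqqSccccccc ⇒ qqqqqqqqScccccccc ⇒ qqqqqqqqcccccccc

S ⇒ qSc   [S → q S c]
qSc ⇒ qqScc   [S → q S c]
qqScc ⇒ qqqSccc   [S → q S c]
qqqSccc ⇒ qqqqScccc   [S → q S c]
qqqqScccc ⇒ qqqqqSccccc   [S → q S c]
qqqqqSccccc ⇒ qqqqqqScccccc   [S → q S c]
qqqqqqScccccc ⇒ qqqqqqqSccccccc   [S → q S c]
qqqqqqqSccccccc ⇒ qqqqqqqqScccccccc   [S → q S c]
qqqqqqqqScccccccc ⇒ qqqqqqqqcccccccc   [S → λ]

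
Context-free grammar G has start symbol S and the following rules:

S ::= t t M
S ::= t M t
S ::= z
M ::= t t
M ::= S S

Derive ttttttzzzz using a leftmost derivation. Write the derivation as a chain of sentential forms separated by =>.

S => ttM   [S ::= t t M]
ttM => ttSS   [M ::= S S]
ttSS => ttttMS   [S ::= t t M]
ttttMS => ttttSSS   [M ::= S S]
ttttSSS => ttttttMSS   [S ::= t t M]
ttttttMSS => ttttttSSSS   [M ::= S S]
ttttttSSSS => ttttttzSSS   [S ::= z]
ttttttzSSS => ttttttzzSS   [S ::= z]
ttttttzzSS => ttttttzzzS   [S ::= z]
ttttttzzzS => ttttttzzzz   [S ::= z]

S=>ttM=>ttSS=>ttttMS=>ttttSSS=>ttttttMSS=>ttttttSSSS=>ttttttzSSS=>ttttttzzSS=>ttttttzzzS=>ttttttzzzz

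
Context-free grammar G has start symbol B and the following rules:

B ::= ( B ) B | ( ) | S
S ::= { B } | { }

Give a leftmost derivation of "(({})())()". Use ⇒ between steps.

B⇒(B)B⇒((B)B)B⇒((S)B)B⇒(({})B)B⇒(({})())B⇒(({})())()

B ⇒ (B)B   [B ::= ( B ) B]
(B)B ⇒ ((B)B)B   [B ::= ( B ) B]
((B)B)B ⇒ ((S)B)B   [B ::= S]
((S)B)B ⇒ (({})B)B   [S ::= { }]
(({})B)B ⇒ (({})())B   [B ::= ( )]
(({})())B ⇒ (({})())()   [B ::= ( )]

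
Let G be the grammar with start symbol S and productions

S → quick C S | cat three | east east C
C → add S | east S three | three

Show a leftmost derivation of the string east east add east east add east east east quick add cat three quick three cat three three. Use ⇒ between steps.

S ⇒ east east C ⇒ east east add S ⇒ east east add east east C ⇒ east east add east east add S ⇒ east east add east east add east east C ⇒ east east add east east add east east east S three ⇒ east east add east east add east east east quick C S three ⇒ east east add east east add east east east quick add S S three ⇒ east east add east east add east east east quick add cat three S three ⇒ east east add east east add east east east quick add cat three quick C S three ⇒ east east add east east add east east east quick add cat three quick three S three ⇒ east east add east east add east east east quick add cat three quick three cat three three

S ⇒ east east C   [S → east east C]
east east C ⇒ east east add S   [C → add S]
east east add S ⇒ east east add east east C   [S → east east C]
east east add east east C ⇒ east east add east east add S   [C → add S]
east east add east east add S ⇒ east east add east east add east east C   [S → east east C]
east east add east east add east east C ⇒ east east add east east add east east east S three   [C → east S three]
east east add east east add east east east S three ⇒ east east add east east add east east east quick C S three   [S → quick C S]
east east add east east add east east east quick C S three ⇒ east east add east east add east east east quick add S S three   [C → add S]
east east add east east add east east east quick add S S three ⇒ east east add east east add east east east quick add cat three S three   [S → cat three]
east east add east east add east east east quick add cat three S three ⇒ east east add east east add east east east quick add cat three quick C S three   [S → quick C S]
east east add east east add east east east quick add cat three quick C S three ⇒ east east add east east add east east east quick add cat three quick three S three   [C → three]
east east add east east add east east east quick add cat three quick three S three ⇒ east east add east east add east east east quick add cat three quick three cat three three   [S → cat three]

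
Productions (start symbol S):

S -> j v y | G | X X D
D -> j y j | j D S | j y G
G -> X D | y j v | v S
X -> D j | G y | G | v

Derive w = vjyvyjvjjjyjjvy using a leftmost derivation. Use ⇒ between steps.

S ⇒ G   [S -> G]
G ⇒ vS   [G -> v S]
vS ⇒ vG   [S -> G]
vG ⇒ vXD   [G -> X D]
vXD ⇒ vDjD   [X -> D j]
vDjD ⇒ vjyGjD   [D -> j y G]
vjyGjD ⇒ vjyvSjD   [G -> v S]
vjyvSjD ⇒ vjyvGjD   [S -> G]
vjyvGjD ⇒ vjyvyjvjD   [G -> y j v]
vjyvyjvjD ⇒ vjyvyjvjjDS   [D -> j D S]
vjyvyjvjjDS ⇒ vjyvyjvjjjyjS   [D -> j y j]
vjyvyjvjjjyjS ⇒ vjyvyjvjjjyjjvy   [S -> j v y]

S ⇒ G ⇒ vS ⇒ vG ⇒ vXD ⇒ vDjD ⇒ vjyGjD ⇒ vjyvSjD ⇒ vjyvGjD ⇒ vjyvyjvjD ⇒ vjyvyjvjjDS ⇒ vjyvyjvjjjyjS ⇒ vjyvyjvjjjyjjvy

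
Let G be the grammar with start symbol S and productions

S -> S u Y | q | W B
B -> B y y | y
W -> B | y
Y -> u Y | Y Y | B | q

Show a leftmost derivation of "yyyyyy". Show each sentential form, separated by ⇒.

S ⇒ WB ⇒ BB ⇒ yB ⇒ yByy ⇒ yByyyy ⇒ yyyyyy

S ⇒ WB   [S -> W B]
WB ⇒ BB   [W -> B]
BB ⇒ yB   [B -> y]
yB ⇒ yByy   [B -> B y y]
yByy ⇒ yByyyy   [B -> B y y]
yByyyy ⇒ yyyyyy   [B -> y]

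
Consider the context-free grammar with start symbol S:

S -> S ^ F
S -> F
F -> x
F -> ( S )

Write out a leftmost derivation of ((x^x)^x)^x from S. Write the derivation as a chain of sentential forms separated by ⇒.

S ⇒ S^F ⇒ F^F ⇒ (S)^F ⇒ (S^F)^F ⇒ (F^F)^F ⇒ ((S)^F)^F ⇒ ((S^F)^F)^F ⇒ ((F^F)^F)^F ⇒ ((x^F)^F)^F ⇒ ((x^x)^F)^F ⇒ ((x^x)^x)^F ⇒ ((x^x)^x)^x

S ⇒ S^F   [S -> S ^ F]
S^F ⇒ F^F   [S -> F]
F^F ⇒ (S)^F   [F -> ( S )]
(S)^F ⇒ (S^F)^F   [S -> S ^ F]
(S^F)^F ⇒ (F^F)^F   [S -> F]
(F^F)^F ⇒ ((S)^F)^F   [F -> ( S )]
((S)^F)^F ⇒ ((S^F)^F)^F   [S -> S ^ F]
((S^F)^F)^F ⇒ ((F^F)^F)^F   [S -> F]
((F^F)^F)^F ⇒ ((x^F)^F)^F   [F -> x]
((x^F)^F)^F ⇒ ((x^x)^F)^F   [F -> x]
((x^x)^F)^F ⇒ ((x^x)^x)^F   [F -> x]
((x^x)^x)^F ⇒ ((x^x)^x)^x   [F -> x]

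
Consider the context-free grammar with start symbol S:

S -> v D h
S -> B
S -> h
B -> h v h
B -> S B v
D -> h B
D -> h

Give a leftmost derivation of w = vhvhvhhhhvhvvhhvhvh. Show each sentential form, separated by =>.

S=>vDh=>vhBh=>vhSBvh=>vhvDhBvh=>vhvhBhBvh=>vhvhSBvhBvh=>vhvhvDhBvhBvh=>vhvhvhhBvhBvh=>vhvhvhhSBvvhBvh=>vhvhvhhhBvvhBvh=>vhvhvhhhhvhvvhBvh=>vhvhvhhhhvhvvhhvhvh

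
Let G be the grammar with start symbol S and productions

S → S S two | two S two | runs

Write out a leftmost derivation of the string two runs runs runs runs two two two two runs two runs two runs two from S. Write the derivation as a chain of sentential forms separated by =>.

S => S S two => S S two S two => S S two S two S two => two S two S two S two S two => two S S two two S two S two S two => two runs S two two S two S two S two => two runs S S two two two S two S two S two => two runs runs S two two two S two S two S two => two runs runs S S two two two two S two S two S two => two runs runs runs S two two two two S two S two S two => two runs runs runs runs two two two two S two S two S two => two runs runs runs runs two two two two runs two S two S two => two runs runs runs runs two two two two runs two runs two S two => two runs runs runs runs two two two two runs two runs two runs two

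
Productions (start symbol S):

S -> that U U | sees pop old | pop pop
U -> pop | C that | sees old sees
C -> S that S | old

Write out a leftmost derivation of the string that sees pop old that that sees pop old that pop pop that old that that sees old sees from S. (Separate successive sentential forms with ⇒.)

S ⇒ that U U   [S -> that U U]
that U U ⇒ that C that U   [U -> C that]
that C that U ⇒ that S that S that U   [C -> S that S]
that S that S that U ⇒ that sees pop old that S that U   [S -> sees pop old]
that sees pop old that S that U ⇒ that sees pop old that that U U that U   [S -> that U U]
that sees pop old that that U U that U ⇒ that sees pop old that that C that U that U   [U -> C that]
that sees pop old that that C that U that U ⇒ that sees pop old that that S that S that U that U   [C -> S that S]
that sees pop old that that S that S that U that U ⇒ that sees pop old that that sees pop old that S that U that U   [S -> sees pop old]
that sees pop old that that sees pop old that S that U that U ⇒ that sees pop old that that sees pop old that pop pop that U that U   [S -> pop pop]
that sees pop old that that sees pop old that pop pop that U that U ⇒ that sees pop old that that sees pop old that pop pop that C that that U   [U -> C that]
that sees pop old that that sees pop old that pop pop that C that that U ⇒ that sees pop old that that sees pop old that pop pop that old that that U   [C -> old]
that sees pop old that that sees pop old that pop pop that old that that U ⇒ that sees pop old that that sees pop old that pop pop that old that that sees old sees   [U -> sees old sees]

S ⇒ that U U ⇒ that C that U ⇒ that S that S that U ⇒ that sees pop old that S that U ⇒ that sees pop old that that U U that U ⇒ that sees pop old that that C that U that U ⇒ that sees pop old that that S that S that U that U ⇒ that sees pop old that that sees pop old that S that U that U ⇒ that sees pop old that that sees pop old that pop pop that U that U ⇒ that sees pop old that that sees pop old that pop pop that C that that U ⇒ that sees pop old that that sees pop old that pop pop that old that that U ⇒ that sees pop old that that sees pop old that pop pop that old that that sees old sees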